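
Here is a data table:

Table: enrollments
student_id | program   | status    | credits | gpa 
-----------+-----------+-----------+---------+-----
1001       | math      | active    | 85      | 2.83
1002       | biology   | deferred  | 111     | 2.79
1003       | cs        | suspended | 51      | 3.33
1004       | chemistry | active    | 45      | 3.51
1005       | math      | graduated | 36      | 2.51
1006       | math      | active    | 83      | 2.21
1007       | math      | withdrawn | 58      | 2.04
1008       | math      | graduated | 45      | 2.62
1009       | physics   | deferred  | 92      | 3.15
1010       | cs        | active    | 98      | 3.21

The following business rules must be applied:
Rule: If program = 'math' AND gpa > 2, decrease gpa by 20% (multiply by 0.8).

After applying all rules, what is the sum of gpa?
25.76

Step 1: Find records where program = 'math' AND gpa > 2
Step 2: 5 records match, summing to 12.21
Step 3: After multiplier: 12.21 × 0.8 = 9.77
Step 4: Unaffected records sum: 15.99
Step 5: Final sum = 9.77 + 15.99 = 25.76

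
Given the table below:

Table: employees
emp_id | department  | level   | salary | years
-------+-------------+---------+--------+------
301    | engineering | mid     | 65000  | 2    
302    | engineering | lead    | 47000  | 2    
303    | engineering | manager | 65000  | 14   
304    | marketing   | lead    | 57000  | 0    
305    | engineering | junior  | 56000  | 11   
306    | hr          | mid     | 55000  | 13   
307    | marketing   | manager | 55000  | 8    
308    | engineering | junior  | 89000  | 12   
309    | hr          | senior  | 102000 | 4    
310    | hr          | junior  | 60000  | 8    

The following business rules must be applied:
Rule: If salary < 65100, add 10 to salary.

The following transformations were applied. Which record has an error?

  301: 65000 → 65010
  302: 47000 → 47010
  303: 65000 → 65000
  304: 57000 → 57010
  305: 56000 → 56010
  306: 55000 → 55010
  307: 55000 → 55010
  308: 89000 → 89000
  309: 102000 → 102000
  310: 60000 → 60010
Record 303 has an error. The correct transformed value should be 65010, not 65000.

Step 1: Check each record against the rule
Step 2: Record 303 has salary = 65000
Step 3: Since 65000 < 65100, the bonus should have been applied
Step 4: Correct value = 65010, but claimed value = 65000
Conclusion: Record 303 has the error.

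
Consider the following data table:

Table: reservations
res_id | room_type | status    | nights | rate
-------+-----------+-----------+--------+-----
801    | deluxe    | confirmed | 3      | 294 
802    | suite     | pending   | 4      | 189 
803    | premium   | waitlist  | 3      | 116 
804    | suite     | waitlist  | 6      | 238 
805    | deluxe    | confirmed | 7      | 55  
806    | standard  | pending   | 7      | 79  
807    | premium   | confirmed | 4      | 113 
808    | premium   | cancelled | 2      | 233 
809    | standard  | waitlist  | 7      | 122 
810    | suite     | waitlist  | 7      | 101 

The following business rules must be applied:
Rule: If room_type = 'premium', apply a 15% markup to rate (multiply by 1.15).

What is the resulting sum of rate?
1609.3

Step 1: Records with room_type = 'premium' have total rate = 462
Step 2: Apply multiplier: 462 × 1.15 = 531.3
Step 3: Other records total: 1078
Step 4: Final sum = 531.3 + 1078 = 1609.3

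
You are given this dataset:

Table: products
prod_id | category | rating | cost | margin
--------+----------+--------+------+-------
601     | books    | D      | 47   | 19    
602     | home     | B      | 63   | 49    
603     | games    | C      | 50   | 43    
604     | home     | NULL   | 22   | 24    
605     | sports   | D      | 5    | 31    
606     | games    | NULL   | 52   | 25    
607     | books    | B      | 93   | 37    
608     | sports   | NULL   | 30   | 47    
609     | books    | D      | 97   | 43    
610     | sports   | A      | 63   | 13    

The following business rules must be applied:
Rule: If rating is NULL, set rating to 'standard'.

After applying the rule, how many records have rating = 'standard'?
3

Step 1: Count records where rating IS NULL
Step 2: Found 3 records with NULL rating
Step 3: These records will have rating set to 'standard'
Step 4: Records already having rating = 'standard': 0
Step 5: Answer: 3 + 0 = 3 records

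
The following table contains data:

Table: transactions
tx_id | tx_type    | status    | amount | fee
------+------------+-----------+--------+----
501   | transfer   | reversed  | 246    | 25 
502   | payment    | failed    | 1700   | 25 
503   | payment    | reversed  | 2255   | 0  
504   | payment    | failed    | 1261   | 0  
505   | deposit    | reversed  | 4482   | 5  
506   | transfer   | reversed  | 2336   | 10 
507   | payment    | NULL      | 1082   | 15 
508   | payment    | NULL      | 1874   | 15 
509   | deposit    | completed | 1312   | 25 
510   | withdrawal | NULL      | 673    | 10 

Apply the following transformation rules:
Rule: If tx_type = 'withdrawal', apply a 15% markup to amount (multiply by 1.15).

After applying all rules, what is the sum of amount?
17321.95

Step 1: Records with tx_type = 'withdrawal' have total amount = 673
Step 2: Apply multiplier: 673 × 1.15 = 773.95
Step 3: Other records total: 16548
Step 4: Final sum = 773.95 + 16548 = 17321.95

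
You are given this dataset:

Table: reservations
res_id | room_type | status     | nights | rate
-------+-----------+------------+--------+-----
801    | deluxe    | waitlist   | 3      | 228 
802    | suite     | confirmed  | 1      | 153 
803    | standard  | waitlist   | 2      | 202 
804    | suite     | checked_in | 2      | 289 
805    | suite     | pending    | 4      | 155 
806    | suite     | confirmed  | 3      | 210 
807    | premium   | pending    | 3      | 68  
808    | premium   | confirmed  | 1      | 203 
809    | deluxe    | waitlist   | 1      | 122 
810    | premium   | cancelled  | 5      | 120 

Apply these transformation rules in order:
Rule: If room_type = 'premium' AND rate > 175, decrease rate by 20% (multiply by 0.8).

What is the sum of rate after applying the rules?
1709.4

Step 1: Find records where room_type = 'premium' AND rate > 175
Step 2: 1 records match, summing to 203
Step 3: After multiplier: 203 × 0.8 = 162.4
Step 4: Unaffected records sum: 1547
Step 5: Final sum = 162.4 + 1547 = 1709.4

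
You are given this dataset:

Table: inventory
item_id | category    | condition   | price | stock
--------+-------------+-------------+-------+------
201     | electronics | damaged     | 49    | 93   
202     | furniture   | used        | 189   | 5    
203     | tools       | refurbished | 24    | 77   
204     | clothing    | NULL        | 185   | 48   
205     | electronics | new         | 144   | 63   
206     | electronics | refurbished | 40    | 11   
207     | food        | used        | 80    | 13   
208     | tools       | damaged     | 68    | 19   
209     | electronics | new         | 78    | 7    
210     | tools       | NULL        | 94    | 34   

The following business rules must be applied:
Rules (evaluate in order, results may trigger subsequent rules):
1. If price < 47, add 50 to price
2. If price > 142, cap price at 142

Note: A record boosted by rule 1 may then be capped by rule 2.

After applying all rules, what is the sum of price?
959

Step 1: Apply rule 1 to records with price < 47
  - 2 records get bonus of 50
  - Of these, 0 records then exceed 142 and get capped
Step 2: Apply rule 2 to records with price > 142
  - 3 records (original) are capped
Step 3: Calculate final sum = 959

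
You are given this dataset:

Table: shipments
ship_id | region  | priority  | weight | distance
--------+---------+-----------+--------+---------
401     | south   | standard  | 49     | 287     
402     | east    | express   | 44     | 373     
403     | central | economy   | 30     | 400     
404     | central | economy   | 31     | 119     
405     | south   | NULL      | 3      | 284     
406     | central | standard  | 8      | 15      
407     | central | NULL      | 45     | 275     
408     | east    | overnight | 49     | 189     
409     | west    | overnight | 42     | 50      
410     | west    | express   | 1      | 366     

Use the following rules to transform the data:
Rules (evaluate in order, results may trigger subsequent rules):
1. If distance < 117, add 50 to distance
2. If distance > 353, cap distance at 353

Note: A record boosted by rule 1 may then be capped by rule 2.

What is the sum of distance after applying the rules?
2378

Step 1: Apply rule 1 to records with distance < 117
  - 2 records get bonus of 50
  - Of these, 0 records then exceed 353 and get capped
Step 2: Apply rule 2 to records with distance > 353
  - 3 records (original) are capped
Step 3: Calculate final sum = 2378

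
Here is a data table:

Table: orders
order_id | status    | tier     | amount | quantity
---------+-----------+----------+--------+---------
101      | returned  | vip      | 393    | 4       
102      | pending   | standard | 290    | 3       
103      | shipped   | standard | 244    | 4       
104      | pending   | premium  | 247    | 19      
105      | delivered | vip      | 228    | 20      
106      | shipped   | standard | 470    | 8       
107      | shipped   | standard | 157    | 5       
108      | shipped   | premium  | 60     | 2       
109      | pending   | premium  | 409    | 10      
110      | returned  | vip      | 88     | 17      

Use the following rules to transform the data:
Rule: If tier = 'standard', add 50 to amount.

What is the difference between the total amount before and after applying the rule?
200

Step 1: Original sum of amount = 2586
Step 2: 4 records have tier = 'standard'
Step 3: Each affected record changes by 50
Step 4: Total change = 4 × 50 = 200
Step 5: New sum = 2586 + 200 = 2786
Step 6: Difference = |2786 - 2586| = 200
        (Sum increased by 200)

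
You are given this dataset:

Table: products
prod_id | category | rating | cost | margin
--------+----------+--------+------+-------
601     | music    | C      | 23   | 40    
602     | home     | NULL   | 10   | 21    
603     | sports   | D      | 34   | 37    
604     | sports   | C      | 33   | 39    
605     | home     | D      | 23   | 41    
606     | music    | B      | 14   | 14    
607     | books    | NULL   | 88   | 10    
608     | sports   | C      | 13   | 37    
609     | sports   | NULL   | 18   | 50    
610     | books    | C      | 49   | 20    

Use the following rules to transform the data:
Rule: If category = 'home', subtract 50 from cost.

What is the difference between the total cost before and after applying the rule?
100

Step 1: Original sum of cost = 305
Step 2: 2 records have category = 'home'
Step 3: Each affected record changes by -50
Step 4: Total change = 2 × -50 = -100
Step 5: New sum = 305 + -100 = 205
Step 6: Difference = |205 - 305| = 100
        (Sum decreased by 100)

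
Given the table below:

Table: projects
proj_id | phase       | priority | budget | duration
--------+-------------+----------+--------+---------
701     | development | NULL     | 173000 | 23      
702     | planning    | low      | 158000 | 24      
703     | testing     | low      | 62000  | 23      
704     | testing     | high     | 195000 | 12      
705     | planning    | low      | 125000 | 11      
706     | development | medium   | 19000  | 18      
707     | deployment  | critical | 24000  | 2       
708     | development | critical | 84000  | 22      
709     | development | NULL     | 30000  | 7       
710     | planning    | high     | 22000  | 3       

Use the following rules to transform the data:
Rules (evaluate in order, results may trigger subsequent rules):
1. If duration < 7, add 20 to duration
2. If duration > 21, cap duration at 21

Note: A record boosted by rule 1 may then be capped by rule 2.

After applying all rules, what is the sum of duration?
174

Step 1: Apply rule 1 to records with duration < 7
  - 2 records get bonus of 20
  - Of these, 2 records then exceed 21 and get capped
Step 2: Apply rule 2 to records with duration > 21
  - 4 records (original) are capped
Step 3: Calculate final sum = 174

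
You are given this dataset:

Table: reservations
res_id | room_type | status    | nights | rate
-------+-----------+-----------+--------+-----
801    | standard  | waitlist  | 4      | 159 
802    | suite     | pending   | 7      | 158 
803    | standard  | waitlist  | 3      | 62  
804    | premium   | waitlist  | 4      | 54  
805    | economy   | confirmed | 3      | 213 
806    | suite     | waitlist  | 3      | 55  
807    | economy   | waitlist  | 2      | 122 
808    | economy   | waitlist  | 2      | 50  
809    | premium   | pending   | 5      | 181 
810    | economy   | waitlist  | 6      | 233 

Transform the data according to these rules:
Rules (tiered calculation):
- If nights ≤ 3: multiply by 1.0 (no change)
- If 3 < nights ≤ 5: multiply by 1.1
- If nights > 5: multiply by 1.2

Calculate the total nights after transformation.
42.9

Step 1: Tier 1 (nights ≤ 3): 5 records, sum = 13 × 1.0 = 13.0
Step 2: Tier 2 (3 < nights ≤ 5): 3 records, sum = 13 × 1.1 = 14.3
Step 3: Tier 3 (nights > 5): 2 records, sum = 13 × 1.2 = 15.6
Step 4: Final sum = 13.0 + 14.3 + 15.6 = 42.9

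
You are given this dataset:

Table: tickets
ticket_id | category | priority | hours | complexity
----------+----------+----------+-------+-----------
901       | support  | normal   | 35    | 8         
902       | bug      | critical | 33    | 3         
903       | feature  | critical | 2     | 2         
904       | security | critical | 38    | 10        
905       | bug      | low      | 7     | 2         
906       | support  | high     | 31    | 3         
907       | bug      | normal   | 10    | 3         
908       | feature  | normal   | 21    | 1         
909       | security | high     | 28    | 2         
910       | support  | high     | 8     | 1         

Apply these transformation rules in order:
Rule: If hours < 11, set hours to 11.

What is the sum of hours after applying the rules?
230

Step 1: 4 records have hours < 11
Step 2: These records originally summed to 27
Step 3: After setting to minimum: 4 × 11 = 44
Step 4: Unaffected records sum: 186
Step 5: Final sum = 44 + 186 = 230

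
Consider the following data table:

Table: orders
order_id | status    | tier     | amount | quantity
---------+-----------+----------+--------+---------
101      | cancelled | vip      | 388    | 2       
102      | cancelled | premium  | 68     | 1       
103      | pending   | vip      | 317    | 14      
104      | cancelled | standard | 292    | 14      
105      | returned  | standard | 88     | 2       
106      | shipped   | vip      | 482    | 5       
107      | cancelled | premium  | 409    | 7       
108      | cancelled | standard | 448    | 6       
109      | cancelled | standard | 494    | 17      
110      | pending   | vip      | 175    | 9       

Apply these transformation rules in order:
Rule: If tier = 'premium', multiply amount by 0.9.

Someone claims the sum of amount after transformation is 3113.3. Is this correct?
Yes, the result is correct.

Step 1: Calculate the correct sum after transformation
Step 2: Apply multiplier 0.9 to records where tier = 'premium'
Step 3: Correct result = 3113.3
Step 4: Claimed result = 3113.3
Step 5: 3113.3 = 3113.3 ✓
Conclusion: The claimed result is correct.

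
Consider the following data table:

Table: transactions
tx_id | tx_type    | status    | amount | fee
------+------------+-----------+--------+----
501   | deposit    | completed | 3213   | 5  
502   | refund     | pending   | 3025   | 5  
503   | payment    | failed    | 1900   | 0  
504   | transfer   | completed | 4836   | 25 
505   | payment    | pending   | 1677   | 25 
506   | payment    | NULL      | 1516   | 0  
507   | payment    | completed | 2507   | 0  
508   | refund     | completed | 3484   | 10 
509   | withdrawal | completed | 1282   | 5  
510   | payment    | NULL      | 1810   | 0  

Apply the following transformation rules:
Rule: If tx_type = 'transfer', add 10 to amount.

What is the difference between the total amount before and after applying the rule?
10

Step 1: Original sum of amount = 25250
Step 2: 1 records have tx_type = 'transfer'
Step 3: Each affected record changes by 10
Step 4: Total change = 1 × 10 = 10
Step 5: New sum = 25250 + 10 = 25260
Step 6: Difference = |25260 - 25250| = 10
        (Sum increased by 10)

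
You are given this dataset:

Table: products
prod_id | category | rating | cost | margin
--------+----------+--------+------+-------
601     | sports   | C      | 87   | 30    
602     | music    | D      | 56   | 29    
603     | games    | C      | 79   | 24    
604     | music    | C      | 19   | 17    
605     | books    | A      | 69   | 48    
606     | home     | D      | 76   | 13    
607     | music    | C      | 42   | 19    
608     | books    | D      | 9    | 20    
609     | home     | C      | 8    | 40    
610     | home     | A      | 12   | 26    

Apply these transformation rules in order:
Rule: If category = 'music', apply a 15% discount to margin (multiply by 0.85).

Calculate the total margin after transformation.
256.25

Step 1: Records with category = 'music' have total margin = 65
Step 2: Apply multiplier: 65 × 0.85 = 55.25
Step 3: Other records total: 201
Step 4: Final sum = 55.25 + 201 = 256.25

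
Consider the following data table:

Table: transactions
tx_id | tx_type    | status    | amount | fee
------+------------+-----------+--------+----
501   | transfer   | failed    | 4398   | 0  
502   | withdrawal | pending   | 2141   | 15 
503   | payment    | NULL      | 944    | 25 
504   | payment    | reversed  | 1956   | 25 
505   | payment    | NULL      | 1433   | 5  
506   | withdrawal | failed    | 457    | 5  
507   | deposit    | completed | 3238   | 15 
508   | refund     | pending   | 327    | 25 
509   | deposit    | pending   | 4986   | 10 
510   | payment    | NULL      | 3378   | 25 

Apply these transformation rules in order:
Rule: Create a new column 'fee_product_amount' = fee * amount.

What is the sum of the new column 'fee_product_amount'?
305120

Step 1: For each record, compute fee * amount
Example calculations:
  0 * 4398 = 0
  15 * 2141 = 32115
  25 * 944 = 23600
  ...
Step 2: Sum all derived values
Step 3: Total = 305120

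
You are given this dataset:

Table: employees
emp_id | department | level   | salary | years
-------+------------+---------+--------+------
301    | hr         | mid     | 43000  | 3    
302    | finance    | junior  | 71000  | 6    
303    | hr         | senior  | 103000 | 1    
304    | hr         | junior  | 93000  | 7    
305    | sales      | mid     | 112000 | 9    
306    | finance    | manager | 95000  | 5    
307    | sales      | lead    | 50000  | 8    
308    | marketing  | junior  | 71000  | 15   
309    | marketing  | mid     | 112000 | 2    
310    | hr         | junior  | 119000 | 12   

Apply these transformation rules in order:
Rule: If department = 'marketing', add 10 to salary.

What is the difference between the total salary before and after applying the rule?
20

Step 1: Original sum of salary = 869000
Step 2: 2 records have department = 'marketing'
Step 3: Each affected record changes by 10
Step 4: Total change = 2 × 10 = 20
Step 5: New sum = 869000 + 20 = 869020
Step 6: Difference = |869020 - 869000| = 20
        (Sum increased by 20)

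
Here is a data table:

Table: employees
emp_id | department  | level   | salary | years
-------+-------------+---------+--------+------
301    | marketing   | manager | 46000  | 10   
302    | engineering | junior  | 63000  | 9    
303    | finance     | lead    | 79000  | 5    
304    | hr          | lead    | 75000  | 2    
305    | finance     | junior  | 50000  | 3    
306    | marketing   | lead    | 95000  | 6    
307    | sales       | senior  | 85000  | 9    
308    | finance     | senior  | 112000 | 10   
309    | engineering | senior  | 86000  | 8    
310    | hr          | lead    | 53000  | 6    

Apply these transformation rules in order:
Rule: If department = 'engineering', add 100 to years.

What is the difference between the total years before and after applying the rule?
200

Step 1: Original sum of years = 68
Step 2: 2 records have department = 'engineering'
Step 3: Each affected record changes by 100
Step 4: Total change = 2 × 100 = 200
Step 5: New sum = 68 + 200 = 268
Step 6: Difference = |268 - 68| = 200
        (Sum increased by 200)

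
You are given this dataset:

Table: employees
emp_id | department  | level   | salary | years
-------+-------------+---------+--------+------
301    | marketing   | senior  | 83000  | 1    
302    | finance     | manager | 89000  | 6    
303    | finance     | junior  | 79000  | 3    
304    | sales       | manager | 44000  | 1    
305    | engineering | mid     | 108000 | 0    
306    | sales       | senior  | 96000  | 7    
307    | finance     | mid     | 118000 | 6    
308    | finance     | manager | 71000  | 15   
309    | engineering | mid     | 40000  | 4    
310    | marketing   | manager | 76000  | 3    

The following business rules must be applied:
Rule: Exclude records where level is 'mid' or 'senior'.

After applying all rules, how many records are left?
5

Step 1: Count records to exclude
  - 3 (mid) + 2 (senior) = 5 records
Step 2: Total records: 10
Step 3: Remaining = 10 - 5 = 5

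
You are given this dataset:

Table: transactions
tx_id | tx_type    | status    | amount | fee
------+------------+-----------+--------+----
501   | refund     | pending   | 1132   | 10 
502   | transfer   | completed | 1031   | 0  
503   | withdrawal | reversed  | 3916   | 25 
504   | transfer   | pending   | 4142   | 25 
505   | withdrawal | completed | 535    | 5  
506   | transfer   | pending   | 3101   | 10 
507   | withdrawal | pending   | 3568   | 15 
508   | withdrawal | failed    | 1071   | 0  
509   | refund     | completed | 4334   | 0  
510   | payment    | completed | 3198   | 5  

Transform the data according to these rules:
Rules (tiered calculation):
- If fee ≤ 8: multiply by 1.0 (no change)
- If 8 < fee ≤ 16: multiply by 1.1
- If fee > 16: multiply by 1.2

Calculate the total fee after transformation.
108.5

Step 1: Tier 1 (fee ≤ 8): 5 records, sum = 10 × 1.0 = 10.0
Step 2: Tier 2 (8 < fee ≤ 16): 3 records, sum = 35 × 1.1 = 38.5
Step 3: Tier 3 (fee > 16): 2 records, sum = 50 × 1.2 = 60.0
Step 4: Final sum = 10.0 + 38.5 + 60.0 = 108.5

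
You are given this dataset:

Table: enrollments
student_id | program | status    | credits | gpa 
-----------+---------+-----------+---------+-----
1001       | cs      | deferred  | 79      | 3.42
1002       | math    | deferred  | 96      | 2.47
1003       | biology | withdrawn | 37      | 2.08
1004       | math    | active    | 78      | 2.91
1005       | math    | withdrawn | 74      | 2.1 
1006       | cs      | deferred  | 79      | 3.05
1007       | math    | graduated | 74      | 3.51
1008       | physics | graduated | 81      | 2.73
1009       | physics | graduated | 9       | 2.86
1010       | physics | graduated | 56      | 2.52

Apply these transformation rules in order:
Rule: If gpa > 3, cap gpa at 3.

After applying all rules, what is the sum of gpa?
26.67

Step 1: 3 records have gpa > 3
Step 2: These records originally summed to 9.98
Step 3: After capping: 3 × 3 = 9
Step 4: Unaffected records sum: 17.67
Step 5: Final sum = 9 + 17.67 = 26.67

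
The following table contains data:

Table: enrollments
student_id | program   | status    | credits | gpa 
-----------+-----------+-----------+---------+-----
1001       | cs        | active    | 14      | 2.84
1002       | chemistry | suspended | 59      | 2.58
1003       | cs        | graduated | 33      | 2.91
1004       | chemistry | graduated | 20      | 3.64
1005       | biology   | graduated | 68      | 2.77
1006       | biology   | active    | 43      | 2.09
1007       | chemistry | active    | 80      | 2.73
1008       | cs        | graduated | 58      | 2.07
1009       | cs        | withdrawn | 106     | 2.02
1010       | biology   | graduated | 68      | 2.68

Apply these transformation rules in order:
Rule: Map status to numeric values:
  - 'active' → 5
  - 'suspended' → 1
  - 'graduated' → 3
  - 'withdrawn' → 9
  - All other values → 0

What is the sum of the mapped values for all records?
40

Step 1: Apply mapping to each record
Step 2: Count by status:
  'active': 3 records × 5 = 15
  'suspended': 1 records × 1 = 1
  'graduated': 5 records × 3 = 15
  'withdrawn': 1 records × 9 = 9
Step 3: Sum all mapped values = 40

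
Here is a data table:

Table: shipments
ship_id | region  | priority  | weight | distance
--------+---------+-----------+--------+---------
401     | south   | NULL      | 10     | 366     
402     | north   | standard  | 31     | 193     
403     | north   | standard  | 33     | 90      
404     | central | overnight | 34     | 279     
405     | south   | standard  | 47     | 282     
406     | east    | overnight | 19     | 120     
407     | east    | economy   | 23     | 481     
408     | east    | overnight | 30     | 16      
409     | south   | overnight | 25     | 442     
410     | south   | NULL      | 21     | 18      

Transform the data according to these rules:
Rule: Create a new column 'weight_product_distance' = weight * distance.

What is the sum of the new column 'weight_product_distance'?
60604

Step 1: For each record, compute weight * distance
Example calculations:
  10 * 366 = 3660
  31 * 193 = 5983
  33 * 90 = 2970
  ...
Step 2: Sum all derived values
Step 3: Total = 60604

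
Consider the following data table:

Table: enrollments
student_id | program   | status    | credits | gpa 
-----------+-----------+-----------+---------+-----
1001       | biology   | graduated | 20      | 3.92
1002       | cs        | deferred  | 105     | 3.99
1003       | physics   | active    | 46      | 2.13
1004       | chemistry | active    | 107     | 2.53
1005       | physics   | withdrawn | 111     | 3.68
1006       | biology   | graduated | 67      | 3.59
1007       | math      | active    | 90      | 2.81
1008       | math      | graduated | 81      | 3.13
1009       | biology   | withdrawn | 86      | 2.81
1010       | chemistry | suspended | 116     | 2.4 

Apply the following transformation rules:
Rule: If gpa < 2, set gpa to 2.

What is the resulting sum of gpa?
30.99

Step 1: 0 records have gpa < 2
Step 2: These records originally summed to 0
Step 3: After setting to minimum: 0 × 2 = 0
Step 4: Unaffected records sum: 30.99
Step 5: Final sum = 0 + 30.99 = 30.99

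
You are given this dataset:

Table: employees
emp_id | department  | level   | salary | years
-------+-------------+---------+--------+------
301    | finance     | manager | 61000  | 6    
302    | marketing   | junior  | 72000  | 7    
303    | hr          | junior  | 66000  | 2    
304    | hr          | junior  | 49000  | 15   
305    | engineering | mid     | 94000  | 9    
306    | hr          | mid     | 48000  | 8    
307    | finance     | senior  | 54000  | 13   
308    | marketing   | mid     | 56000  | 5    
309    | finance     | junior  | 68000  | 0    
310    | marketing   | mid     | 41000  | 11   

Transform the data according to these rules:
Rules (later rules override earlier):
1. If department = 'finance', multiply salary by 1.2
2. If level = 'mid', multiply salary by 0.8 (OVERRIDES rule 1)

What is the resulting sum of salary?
597800.0

Step 1: Rule 2 takes priority for records with level = 'mid'
  - 4 records: 239000 × 0.8 = 191200.0
Step 2: Rule 1 applies to remaining records with department = 'finance'
  - 3 records: 183000 × 1.2 = 219600.0
Step 3: Other records unchanged: 187000
Step 4: Final sum = 191200.0 + 219600.0 + 187000 = 597800.0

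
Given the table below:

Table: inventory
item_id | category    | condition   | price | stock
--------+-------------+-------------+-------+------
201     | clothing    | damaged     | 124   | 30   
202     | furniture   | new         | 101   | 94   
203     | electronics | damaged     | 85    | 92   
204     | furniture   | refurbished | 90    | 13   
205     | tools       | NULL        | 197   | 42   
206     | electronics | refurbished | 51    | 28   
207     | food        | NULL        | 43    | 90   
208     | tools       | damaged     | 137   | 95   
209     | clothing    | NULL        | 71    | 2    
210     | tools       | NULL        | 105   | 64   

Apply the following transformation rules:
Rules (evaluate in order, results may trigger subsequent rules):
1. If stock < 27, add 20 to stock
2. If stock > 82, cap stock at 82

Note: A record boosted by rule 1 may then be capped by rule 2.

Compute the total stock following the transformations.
547

Step 1: Apply rule 1 to records with stock < 27
  - 2 records get bonus of 20
  - Of these, 0 records then exceed 82 and get capped
Step 2: Apply rule 2 to records with stock > 82
  - 4 records (original) are capped
Step 3: Calculate final sum = 547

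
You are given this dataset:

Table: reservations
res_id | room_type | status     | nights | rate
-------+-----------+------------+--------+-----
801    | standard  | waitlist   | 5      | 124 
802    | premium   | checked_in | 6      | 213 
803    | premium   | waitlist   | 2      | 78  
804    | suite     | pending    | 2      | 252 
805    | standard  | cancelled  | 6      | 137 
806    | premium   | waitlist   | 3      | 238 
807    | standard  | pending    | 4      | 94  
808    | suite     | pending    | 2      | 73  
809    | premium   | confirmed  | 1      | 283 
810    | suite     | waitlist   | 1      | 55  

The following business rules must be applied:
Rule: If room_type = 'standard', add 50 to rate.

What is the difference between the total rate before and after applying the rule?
150

Step 1: Original sum of rate = 1547
Step 2: 3 records have room_type = 'standard'
Step 3: Each affected record changes by 50
Step 4: Total change = 3 × 50 = 150
Step 5: New sum = 1547 + 150 = 1697
Step 6: Difference = |1697 - 1547| = 150
        (Sum increased by 150)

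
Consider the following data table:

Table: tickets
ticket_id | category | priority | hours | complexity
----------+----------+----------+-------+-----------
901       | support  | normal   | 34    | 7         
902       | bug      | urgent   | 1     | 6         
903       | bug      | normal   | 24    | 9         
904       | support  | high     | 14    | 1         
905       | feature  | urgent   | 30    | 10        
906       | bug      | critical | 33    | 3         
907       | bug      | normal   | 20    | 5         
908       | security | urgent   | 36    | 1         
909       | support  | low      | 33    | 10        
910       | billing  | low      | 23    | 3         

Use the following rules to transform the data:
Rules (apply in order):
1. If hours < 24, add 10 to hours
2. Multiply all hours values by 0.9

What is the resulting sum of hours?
259.2

Step 1: Apply Rule 1 - Add 10 to records with hours < 24
  - 4 records affected: 58 + (4 × 10) = 98
  - Unaffected records: 190
  - Sum after Rule 1: 288
Step 2: Apply Rule 2 - Multiply all by 0.9
  - 288 × 0.9 = 259.2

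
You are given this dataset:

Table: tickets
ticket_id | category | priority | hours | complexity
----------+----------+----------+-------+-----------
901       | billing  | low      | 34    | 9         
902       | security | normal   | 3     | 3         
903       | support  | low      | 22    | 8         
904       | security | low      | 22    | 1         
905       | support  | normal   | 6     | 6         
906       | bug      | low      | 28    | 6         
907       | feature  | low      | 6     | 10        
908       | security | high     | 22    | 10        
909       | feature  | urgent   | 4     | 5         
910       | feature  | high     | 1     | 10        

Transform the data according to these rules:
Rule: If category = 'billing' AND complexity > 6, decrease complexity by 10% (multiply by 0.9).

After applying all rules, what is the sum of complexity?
67.1

Step 1: Find records where category = 'billing' AND complexity > 6
Step 2: 1 records match, summing to 9
Step 3: After multiplier: 9 × 0.9 = 8.1
Step 4: Unaffected records sum: 59
Step 5: Final sum = 8.1 + 59 = 67.1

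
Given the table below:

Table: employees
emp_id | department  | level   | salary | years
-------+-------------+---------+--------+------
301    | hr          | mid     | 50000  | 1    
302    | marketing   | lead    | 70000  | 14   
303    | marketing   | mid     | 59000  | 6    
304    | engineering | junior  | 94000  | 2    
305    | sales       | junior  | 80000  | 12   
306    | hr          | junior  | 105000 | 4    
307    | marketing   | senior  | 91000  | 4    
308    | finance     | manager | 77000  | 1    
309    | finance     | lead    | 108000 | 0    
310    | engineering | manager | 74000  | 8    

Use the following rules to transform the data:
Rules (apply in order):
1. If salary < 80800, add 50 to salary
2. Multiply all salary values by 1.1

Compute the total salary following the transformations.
889130.0

Step 1: Apply Rule 1 - Add 50 to records with salary < 80800
  - 6 records affected: 410000 + (6 × 50) = 410300
  - Unaffected records: 398000
  - Sum after Rule 1: 808300
Step 2: Apply Rule 2 - Multiply all by 1.1
  - 808300 × 1.1 = 889130.0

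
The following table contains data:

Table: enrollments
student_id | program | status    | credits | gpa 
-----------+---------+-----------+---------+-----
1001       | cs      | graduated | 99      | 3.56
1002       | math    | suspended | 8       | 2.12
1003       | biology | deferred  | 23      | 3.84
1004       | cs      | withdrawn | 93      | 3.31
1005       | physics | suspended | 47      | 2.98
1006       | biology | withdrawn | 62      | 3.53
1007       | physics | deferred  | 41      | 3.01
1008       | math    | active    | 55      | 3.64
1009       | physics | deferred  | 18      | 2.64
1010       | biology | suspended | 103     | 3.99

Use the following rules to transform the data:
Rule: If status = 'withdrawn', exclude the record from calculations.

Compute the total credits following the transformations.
394

Step 1: Identify records where status = 'withdrawn'
Step 2: The excluded records sum to 155
Step 3: Original total credits = 549
Step 4: Remaining total = 549 - 155 = 394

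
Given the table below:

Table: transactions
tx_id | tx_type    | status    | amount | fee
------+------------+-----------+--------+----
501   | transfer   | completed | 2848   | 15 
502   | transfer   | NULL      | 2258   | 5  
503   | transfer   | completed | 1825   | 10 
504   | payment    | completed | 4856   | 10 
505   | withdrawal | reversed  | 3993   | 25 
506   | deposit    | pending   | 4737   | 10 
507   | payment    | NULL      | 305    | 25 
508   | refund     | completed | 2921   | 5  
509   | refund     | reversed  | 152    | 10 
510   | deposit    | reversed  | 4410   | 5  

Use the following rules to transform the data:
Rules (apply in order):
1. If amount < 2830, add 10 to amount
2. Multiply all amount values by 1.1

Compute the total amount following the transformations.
31179.5

Step 1: Apply Rule 1 - Add 10 to records with amount < 2830
  - 4 records affected: 4540 + (4 × 10) = 4580
  - Unaffected records: 23765
  - Sum after Rule 1: 28345
Step 2: Apply Rule 2 - Multiply all by 1.1
  - 28345 × 1.1 = 31179.5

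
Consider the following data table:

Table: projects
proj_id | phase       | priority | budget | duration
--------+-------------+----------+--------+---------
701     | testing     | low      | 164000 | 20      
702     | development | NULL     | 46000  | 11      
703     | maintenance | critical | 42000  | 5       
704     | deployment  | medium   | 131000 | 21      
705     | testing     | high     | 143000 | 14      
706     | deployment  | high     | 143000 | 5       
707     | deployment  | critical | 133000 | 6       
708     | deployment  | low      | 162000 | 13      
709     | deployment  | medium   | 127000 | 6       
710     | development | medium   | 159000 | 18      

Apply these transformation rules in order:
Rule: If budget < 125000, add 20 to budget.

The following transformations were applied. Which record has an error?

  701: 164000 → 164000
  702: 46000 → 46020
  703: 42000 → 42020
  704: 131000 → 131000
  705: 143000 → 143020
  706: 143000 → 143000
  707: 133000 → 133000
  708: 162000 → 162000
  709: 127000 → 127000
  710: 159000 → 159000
Record 705 has an error. The correct transformed value should be 143000, not 143020.

Step 1: Check each record against the rule
Step 2: Record 705 has budget = 143000
Step 3: Since 143000 >= 125000, the bonus should not have been applied
Step 4: Correct value = 143000, but claimed value = 143020
Conclusion: Record 705 has the error.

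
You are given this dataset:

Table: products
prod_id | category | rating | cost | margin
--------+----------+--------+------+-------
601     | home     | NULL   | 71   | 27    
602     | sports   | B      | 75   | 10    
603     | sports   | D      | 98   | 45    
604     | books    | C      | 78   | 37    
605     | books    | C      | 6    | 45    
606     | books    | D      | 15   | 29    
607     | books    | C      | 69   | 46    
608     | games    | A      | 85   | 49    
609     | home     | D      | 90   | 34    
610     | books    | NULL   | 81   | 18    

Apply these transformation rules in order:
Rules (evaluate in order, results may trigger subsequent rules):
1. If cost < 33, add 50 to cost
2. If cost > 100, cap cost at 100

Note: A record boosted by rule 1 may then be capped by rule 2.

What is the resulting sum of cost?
768

Step 1: Apply rule 1 to records with cost < 33
  - 2 records get bonus of 50
  - Of these, 0 records then exceed 100 and get capped
Step 2: Apply rule 2 to records with cost > 100
  - 0 records (original) are capped
Step 3: Calculate final sum = 768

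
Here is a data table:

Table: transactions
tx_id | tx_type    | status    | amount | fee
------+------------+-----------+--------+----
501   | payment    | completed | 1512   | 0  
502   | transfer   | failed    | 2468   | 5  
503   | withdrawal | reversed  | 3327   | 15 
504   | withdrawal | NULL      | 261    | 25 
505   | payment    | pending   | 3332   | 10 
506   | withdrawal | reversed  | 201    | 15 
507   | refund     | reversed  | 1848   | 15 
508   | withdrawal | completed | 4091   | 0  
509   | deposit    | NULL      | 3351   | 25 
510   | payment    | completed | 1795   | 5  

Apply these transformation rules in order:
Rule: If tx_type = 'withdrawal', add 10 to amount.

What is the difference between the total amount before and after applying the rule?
40

Step 1: Original sum of amount = 22186
Step 2: 4 records have tx_type = 'withdrawal'
Step 3: Each affected record changes by 10
Step 4: Total change = 4 × 10 = 40
Step 5: New sum = 22186 + 40 = 22226
Step 6: Difference = |22226 - 22186| = 40
        (Sum increased by 40)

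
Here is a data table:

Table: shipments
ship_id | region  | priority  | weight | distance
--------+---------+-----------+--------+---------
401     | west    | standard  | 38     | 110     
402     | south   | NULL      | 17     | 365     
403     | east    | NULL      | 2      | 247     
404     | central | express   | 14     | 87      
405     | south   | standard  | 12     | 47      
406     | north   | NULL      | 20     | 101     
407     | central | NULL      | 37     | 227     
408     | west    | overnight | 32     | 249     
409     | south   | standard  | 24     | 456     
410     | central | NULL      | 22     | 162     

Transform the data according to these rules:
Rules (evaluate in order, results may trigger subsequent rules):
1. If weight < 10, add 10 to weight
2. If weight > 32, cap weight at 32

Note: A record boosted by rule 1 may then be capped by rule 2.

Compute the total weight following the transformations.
217

Step 1: Apply rule 1 to records with weight < 10
  - 1 records get bonus of 10
  - Of these, 0 records then exceed 32 and get capped
Step 2: Apply rule 2 to records with weight > 32
  - 2 records (original) are capped
Step 3: Calculate final sum = 217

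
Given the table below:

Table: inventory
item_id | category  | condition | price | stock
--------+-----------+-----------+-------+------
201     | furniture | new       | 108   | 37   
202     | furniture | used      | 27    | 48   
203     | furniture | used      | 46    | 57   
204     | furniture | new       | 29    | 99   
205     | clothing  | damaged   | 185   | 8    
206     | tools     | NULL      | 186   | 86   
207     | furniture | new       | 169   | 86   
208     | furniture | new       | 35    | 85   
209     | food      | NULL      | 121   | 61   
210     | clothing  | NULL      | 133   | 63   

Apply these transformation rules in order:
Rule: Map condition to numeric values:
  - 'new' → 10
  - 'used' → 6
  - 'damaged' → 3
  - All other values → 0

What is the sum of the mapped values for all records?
55

Step 1: Apply mapping to each record
Step 2: Count by status:
  'new': 4 records × 10 = 40
  'used': 2 records × 6 = 12
  'damaged': 1 records × 3 = 3
Step 3: Sum all mapped values = 55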